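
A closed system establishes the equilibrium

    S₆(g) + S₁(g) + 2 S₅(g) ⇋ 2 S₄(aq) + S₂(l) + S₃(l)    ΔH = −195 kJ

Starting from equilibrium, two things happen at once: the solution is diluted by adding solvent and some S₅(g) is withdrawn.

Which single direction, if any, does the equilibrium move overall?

Dilution lowers every aqueous concentration by the same factor. Δn_aq = 2 − 0 = +2, so the system shifts toward the side with more dissolved moles — to the right.
Removing S₅ (g), a reactant, drives the reaction to the left.
The individual effects push in opposite directions; without quantitative information the net direction cannot be determined.

cannot be determined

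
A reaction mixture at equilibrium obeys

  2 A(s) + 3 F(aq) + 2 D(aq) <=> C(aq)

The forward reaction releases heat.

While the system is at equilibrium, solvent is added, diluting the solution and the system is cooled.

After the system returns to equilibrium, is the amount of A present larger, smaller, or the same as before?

Dilution lowers every aqueous concentration by the same factor. Δn_aq = 1 − 5 = -4, so the system shifts toward the side with more dissolved moles — to the left.
The forward reaction is exothermic. Lowering T favours the exothermic direction — shift to the right.
The two effects oppose each other, so the net shift — and hence the change in A — cannot be determined from the given information.

cannot be determined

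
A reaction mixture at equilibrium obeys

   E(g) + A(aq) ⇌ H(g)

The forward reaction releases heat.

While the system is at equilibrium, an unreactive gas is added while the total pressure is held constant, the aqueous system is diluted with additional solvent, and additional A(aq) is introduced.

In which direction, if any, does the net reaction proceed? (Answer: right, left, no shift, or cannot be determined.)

Adding inert gas at constant total pressure expands the volume, scaling every reacting partial pressure by the same factor. Δn_gas = 1 − 1 = 0, so Q is unchanged — no shift.
Dilution lowers every aqueous concentration by the same factor. Δn_aq = 0 − 1 = -1, so the system shifts toward the side with more dissolved moles — to the left.
Adding A (aq), a reactant, drives the reaction to the right.
The individual effects push in opposite directions; without quantitative information the net direction cannot be determined.

cannot be determined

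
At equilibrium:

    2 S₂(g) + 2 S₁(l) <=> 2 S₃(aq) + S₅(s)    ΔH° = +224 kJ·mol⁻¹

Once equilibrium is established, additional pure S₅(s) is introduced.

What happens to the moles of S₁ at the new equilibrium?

S₅ is a pure solid; its activity is 1 regardless of amount, so Q is unaffected — no shift from this change.
No net shift occurs, so the amount of S₁ is unchanged.

unchanged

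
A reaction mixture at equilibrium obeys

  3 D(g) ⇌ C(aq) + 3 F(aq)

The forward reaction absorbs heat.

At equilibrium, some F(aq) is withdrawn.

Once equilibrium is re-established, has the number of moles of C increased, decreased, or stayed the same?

increases

Removing F (aq), a product, drives the reaction to the right.
The net shift is to the right. C is a product, so its amount increases.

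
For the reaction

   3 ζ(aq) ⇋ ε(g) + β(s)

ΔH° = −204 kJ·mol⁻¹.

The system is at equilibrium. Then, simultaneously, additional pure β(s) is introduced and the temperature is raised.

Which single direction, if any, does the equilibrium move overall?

β is a pure solid; its activity is 1 regardless of amount, so Q is unaffected — no shift from this change.
The forward reaction is exothermic. Raising T favours the endothermic direction — shift to the left.
Only the nonzero effect(s) matter; the net shift is to the left.

left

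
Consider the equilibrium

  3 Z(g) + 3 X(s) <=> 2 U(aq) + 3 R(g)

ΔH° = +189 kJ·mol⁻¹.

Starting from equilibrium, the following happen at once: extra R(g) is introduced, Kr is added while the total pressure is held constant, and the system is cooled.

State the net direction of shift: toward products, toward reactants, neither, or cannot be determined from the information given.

Adding R (g), a product, drives the reaction to the left.
Adding inert gas at constant total pressure expands the volume, scaling every reacting partial pressure by the same factor. Δn_gas = 3 − 3 = 0, so Q is unchanged — no shift.
The forward reaction is endothermic. Lowering T favours the exothermic direction — shift to the left.
Only the nonzero effect(s) matter; the net shift is to the left.

left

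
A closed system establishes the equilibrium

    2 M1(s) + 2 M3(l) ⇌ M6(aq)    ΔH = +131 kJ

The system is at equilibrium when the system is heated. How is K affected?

K depends on temperature via the van 't Hoff relation. The forward reaction is endothermic, so raising T increases K.

increases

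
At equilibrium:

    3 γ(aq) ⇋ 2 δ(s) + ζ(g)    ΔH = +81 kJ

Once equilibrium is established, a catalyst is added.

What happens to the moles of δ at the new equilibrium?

unchanged

A catalyst speeds both forward and reverse rates equally; it changes neither Q nor K — no shift from this change.
No net shift occurs, so the amount of δ is unchanged.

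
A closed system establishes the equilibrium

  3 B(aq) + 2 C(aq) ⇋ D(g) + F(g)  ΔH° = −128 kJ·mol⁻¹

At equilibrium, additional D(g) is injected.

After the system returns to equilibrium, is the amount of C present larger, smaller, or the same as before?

Adding D (g), a product, drives the reaction to the left.
The net shift is to the left. C is a reactant, so its amount increases.

increases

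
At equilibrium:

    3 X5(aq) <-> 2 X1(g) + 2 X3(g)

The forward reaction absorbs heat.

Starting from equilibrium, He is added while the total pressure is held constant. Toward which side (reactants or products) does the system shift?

right

Adding inert gas at constant total pressure expands the volume and lowers every reacting partial pressure. With Δn_gas = 4 − 0 = +4, Q moves away from K toward the side with fewer gas moles, so the system shifts toward the side with more gas moles — to the right.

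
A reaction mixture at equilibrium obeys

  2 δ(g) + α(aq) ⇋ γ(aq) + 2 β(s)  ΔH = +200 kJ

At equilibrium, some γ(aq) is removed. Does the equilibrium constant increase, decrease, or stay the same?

unchanged

The equilibrium constant depends only on temperature. This perturbation may move the position of equilibrium, but since T is unchanged, K itself is unchanged.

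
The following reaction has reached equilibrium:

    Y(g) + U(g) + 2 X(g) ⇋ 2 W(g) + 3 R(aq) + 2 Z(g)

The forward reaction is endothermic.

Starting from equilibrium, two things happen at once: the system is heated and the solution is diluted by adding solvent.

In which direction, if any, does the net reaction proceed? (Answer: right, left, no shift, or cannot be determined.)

The forward reaction is endothermic. Raising T favours the endothermic direction — shift to the right.
Dilution lowers every aqueous concentration by the same factor. Δn_aq = 3 − 0 = +3, so the system shifts toward the side with more dissolved moles — to the right.
All effects act in the same direction — net shift to the right.

right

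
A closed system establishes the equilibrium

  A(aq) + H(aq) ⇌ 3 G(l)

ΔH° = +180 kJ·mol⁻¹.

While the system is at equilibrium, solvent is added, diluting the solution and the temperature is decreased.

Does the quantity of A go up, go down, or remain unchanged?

Dilution lowers every aqueous concentration by the same factor. Δn_aq = 0 − 2 = -2, so the system shifts toward the side with more dissolved moles — to the left.
The forward reaction is endothermic. Lowering T favours the exothermic direction — shift to the left.
The net shift is to the left. A is a reactant, so its amount increases.

increases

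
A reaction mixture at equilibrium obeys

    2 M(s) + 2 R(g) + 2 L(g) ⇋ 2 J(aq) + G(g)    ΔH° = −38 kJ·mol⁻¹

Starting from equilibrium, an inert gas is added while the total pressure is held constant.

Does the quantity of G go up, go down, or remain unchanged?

Adding inert gas at constant total pressure expands the volume and lowers every reacting partial pressure. With Δn_gas = 1 − 4 = -3, Q moves away from K toward the side with fewer gas moles, so the system shifts toward the side with more gas moles — to the left.
The net shift is to the left. G is a product, so its amount decreases.

decreases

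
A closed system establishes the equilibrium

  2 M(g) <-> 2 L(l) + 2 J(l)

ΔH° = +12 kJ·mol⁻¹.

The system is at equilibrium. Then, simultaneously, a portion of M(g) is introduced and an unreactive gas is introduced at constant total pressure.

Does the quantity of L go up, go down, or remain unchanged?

Adding M (g), a reactant, drives the reaction to the right.
Adding inert gas at constant total pressure expands the volume and lowers every reacting partial pressure. With Δn_gas = 0 − 2 = -2, Q moves away from K toward the side with fewer gas moles, so the system shifts toward the side with more gas moles — to the left.
The two effects oppose each other, so the net shift — and hence the change in L — cannot be determined from the given information.

cannot be determined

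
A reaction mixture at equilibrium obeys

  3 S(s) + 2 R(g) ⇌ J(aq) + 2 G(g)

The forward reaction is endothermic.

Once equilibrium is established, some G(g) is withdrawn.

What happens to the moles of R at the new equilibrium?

decreases

Removing G (g), a product, drives the reaction to the right.
The net shift is to the right. R is a reactant, so its amount decreases.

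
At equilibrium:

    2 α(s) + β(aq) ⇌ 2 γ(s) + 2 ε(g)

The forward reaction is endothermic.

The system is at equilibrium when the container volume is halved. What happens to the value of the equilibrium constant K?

The equilibrium constant depends only on temperature. This perturbation may move the position of equilibrium, but since T is unchanged, K itself is unchanged.

unchanged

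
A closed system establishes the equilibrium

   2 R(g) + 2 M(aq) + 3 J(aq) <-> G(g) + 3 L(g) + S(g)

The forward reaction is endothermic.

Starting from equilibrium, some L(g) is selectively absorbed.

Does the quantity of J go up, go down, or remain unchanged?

Removing L (g), a product, drives the reaction to the right.
The net shift is to the right. J is a reactant, so its amount decreases.

decreases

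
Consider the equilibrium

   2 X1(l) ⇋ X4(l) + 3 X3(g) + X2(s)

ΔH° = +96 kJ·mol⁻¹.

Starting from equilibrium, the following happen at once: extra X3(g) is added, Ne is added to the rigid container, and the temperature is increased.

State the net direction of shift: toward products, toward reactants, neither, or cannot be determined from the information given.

Adding X3 (g), a product, drives the reaction to the left.
At constant volume, adding an inert gas leaves every reacting species' partial pressure unchanged, so Q is unchanged — no shift from this change.
The forward reaction is endothermic. Raising T favours the endothermic direction — shift to the right.
The individual effects push in opposite directions; without quantitative information the net direction cannot be determined.

cannot be determined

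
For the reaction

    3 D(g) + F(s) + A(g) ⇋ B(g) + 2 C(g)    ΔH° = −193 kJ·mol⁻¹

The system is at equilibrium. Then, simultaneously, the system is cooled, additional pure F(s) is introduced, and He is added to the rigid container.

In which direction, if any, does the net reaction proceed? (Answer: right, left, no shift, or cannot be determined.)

The forward reaction is exothermic. Lowering T favours the exothermic direction — shift to the right.
F is a pure solid; its activity is 1 regardless of amount, so Q is unaffected — no shift from this change.
At constant volume, adding an inert gas leaves every reacting species' partial pressure unchanged, so Q is unchanged — no shift from this change.
Only the nonzero effect(s) matter; the net shift is to the right.

right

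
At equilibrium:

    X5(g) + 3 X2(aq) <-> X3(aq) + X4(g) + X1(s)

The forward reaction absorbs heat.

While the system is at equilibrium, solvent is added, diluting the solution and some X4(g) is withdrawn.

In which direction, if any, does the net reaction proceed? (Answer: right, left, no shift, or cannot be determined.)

cannot be determined

Dilution lowers every aqueous concentration by the same factor. Δn_aq = 1 − 3 = -2, so the system shifts toward the side with more dissolved moles — to the left.
Removing X4 (g), a product, drives the reaction to the right.
The individual effects push in opposite directions; without quantitative information the net direction cannot be determined.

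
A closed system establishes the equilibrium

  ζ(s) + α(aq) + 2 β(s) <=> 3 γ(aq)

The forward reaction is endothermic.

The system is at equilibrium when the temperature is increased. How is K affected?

increases

K depends on temperature via the van 't Hoff relation. The forward reaction is endothermic, so raising T increases K.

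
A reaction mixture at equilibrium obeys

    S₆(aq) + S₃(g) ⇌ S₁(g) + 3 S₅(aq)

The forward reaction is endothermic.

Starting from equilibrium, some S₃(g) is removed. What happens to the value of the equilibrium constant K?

The equilibrium constant depends only on temperature. This perturbation may move the position of equilibrium, but since T is unchanged, K itself is unchanged.

unchanged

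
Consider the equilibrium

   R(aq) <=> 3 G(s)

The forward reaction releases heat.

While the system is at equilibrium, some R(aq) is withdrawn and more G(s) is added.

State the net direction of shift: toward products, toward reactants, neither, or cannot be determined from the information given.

Removing R (aq), a reactant, drives the reaction to the left.
G is a pure solid; its activity is 1 regardless of amount, so Q is unaffected — no shift from this change.
Only the nonzero effect(s) matter; the net shift is to the left.

left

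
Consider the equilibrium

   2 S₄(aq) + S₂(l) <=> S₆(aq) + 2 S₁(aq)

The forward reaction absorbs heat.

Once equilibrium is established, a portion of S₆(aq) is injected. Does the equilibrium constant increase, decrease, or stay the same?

The equilibrium constant depends only on temperature. This perturbation may move the position of equilibrium, but since T is unchanged, K itself is unchanged.

unchanged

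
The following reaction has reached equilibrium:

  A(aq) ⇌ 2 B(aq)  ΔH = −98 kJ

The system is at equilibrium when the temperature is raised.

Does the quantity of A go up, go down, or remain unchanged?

The forward reaction is exothermic. Raising T favours the endothermic direction — shift to the left.
The net shift is to the left. A is a reactant, so its amount increases.

increases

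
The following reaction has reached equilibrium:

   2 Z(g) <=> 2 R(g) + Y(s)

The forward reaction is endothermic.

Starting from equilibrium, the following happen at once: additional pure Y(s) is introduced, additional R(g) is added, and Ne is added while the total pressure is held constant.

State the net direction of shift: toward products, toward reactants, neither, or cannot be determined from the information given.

left

Y is a pure solid; its activity is 1 regardless of amount, so Q is unaffected — no shift from this change.
Adding R (g), a product, drives the reaction to the left.
Adding inert gas at constant total pressure expands the volume, scaling every reacting partial pressure by the same factor. Δn_gas = 2 − 2 = 0, so Q is unchanged — no shift.
Only the nonzero effect(s) matter; the net shift is to the left.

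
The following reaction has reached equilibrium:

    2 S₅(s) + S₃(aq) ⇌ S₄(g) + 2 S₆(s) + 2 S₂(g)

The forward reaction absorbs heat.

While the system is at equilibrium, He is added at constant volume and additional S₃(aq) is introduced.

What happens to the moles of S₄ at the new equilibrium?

At constant volume, adding an inert gas leaves every reacting species' partial pressure unchanged, so Q is unchanged — no shift from this change.
Adding S₃ (aq), a reactant, drives the reaction to the right.
The net shift is to the right. S₄ is a product, so its amount increases.

increases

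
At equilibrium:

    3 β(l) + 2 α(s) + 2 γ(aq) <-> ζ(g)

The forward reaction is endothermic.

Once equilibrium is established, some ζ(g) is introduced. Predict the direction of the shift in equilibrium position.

Adding ζ (g), a product, drives the reaction to the left.

left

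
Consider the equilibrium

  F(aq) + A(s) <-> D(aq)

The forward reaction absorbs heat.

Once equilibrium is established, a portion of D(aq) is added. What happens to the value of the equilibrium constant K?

The equilibrium constant depends only on temperature. This perturbation may move the position of equilibrium, but since T is unchanged, K itself is unchanged.

unchanged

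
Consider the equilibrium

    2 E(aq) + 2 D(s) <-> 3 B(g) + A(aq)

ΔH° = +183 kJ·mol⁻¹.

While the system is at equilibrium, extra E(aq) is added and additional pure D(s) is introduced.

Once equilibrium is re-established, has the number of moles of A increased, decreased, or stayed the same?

Adding E (aq), a reactant, drives the reaction to the right.
D is a pure solid; its activity is 1 regardless of amount, so Q is unaffected — no shift from this change.
The net shift is to the right. A is a product, so its amount increases.

increases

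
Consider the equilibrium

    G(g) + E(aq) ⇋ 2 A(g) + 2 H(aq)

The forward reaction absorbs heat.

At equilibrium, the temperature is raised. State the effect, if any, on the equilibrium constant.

increases

K depends on temperature via the van 't Hoff relation. The forward reaction is endothermic, so raising T increases K.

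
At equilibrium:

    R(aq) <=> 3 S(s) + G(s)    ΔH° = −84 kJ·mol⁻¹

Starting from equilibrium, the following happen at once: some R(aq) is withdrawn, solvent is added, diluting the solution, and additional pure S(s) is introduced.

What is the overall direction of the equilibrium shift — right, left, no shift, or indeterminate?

Removing R (aq), a reactant, drives the reaction to the left.
Dilution lowers every aqueous concentration by the same factor. Δn_aq = 0 − 1 = -1, so the system shifts toward the side with more dissolved moles — to the left.
S is a pure solid; its activity is 1 regardless of amount, so Q is unaffected — no shift from this change.
Only the nonzero effect(s) matter; the net shift is to the left.

left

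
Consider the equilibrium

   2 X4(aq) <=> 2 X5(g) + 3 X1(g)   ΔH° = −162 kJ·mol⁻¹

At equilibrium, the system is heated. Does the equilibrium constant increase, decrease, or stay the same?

decreases

K depends on temperature via the van 't Hoff relation. The forward reaction is exothermic, so raising T decreases K.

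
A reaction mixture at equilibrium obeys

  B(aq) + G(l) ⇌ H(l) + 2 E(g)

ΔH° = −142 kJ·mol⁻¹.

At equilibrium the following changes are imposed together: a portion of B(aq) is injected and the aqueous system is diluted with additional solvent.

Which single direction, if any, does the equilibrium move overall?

Adding B (aq), a reactant, drives the reaction to the right.
Dilution lowers every aqueous concentration by the same factor. Δn_aq = 0 − 1 = -1, so the system shifts toward the side with more dissolved moles — to the left.
The individual effects push in opposite directions; without quantitative information the net direction cannot be determined.

cannot be determined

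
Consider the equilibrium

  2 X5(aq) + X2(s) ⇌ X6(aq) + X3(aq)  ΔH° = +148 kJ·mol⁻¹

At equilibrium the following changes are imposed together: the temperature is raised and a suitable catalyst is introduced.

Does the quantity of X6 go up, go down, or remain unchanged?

The forward reaction is endothermic. Raising T favours the endothermic direction — shift to the right.
A catalyst speeds both forward and reverse rates equally; it changes neither Q nor K — no shift from this change.
The net shift is to the right. X6 is a product, so its amount increases.

increases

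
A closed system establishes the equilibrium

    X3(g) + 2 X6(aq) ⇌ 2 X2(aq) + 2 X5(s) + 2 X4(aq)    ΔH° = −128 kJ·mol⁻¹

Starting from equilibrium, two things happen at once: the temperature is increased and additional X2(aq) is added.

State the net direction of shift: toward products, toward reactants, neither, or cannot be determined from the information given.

The forward reaction is exothermic. Raising T favours the endothermic direction — shift to the left.
Adding X2 (aq), a product, drives the reaction to the left.
All effects act in the same direction — net shift to the left.

left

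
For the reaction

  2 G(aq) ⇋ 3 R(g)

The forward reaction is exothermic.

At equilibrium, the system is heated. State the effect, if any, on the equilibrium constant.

decreases

K depends on temperature via the van 't Hoff relation. The forward reaction is exothermic, so raising T decreases K.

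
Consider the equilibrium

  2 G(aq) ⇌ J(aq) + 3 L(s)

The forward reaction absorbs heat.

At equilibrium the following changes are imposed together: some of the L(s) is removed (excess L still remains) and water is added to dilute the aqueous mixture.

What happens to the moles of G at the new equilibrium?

increases

L is a pure solid; its activity is 1 regardless of amount, so Q is unaffected — no shift from this change.
Dilution lowers every aqueous concentration by the same factor. Δn_aq = 1 − 2 = -1, so the system shifts toward the side with more dissolved moles — to the left.
The net shift is to the left. G is a reactant, so its amount increases.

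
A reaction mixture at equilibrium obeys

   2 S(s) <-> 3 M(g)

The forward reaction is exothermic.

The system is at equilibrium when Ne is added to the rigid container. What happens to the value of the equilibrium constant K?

The equilibrium constant depends only on temperature. This perturbation changes neither the position of equilibrium nor K.

unchanged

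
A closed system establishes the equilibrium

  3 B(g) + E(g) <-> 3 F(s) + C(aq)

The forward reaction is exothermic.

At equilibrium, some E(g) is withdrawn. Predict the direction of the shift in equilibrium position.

left

Removing E (g), a reactant, drives the reaction to the left.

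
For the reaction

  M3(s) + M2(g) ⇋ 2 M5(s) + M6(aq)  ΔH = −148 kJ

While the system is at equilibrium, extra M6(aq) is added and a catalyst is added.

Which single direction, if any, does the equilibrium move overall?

left

Adding M6 (aq), a product, drives the reaction to the left.
A catalyst speeds both forward and reverse rates equally; it changes neither Q nor K — no shift from this change.
Only the nonzero effect(s) matter; the net shift is to the left.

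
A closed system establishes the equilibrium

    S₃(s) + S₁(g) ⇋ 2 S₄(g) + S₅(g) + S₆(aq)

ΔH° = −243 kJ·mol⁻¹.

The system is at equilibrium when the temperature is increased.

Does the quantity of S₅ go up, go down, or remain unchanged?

The forward reaction is exothermic. Raising T favours the endothermic direction — shift to the left.
The net shift is to the left. S₅ is a product, so its amount decreases.

decreases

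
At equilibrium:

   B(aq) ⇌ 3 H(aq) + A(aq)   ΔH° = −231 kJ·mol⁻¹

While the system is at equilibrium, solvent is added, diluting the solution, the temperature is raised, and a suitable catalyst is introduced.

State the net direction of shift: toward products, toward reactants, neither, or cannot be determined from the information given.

cannot be determined

Dilution lowers every aqueous concentration by the same factor. Δn_aq = 4 − 1 = +3, so the system shifts toward the side with more dissolved moles — to the right.
The forward reaction is exothermic. Raising T favours the endothermic direction — shift to the left.
A catalyst speeds both forward and reverse rates equally; it changes neither Q nor K — no shift from this change.
The individual effects push in opposite directions; without quantitative information the net direction cannot be determined.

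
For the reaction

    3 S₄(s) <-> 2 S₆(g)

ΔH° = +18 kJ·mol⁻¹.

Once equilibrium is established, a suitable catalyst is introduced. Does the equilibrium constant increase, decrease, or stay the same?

The equilibrium constant depends only on temperature. This perturbation changes neither the position of equilibrium nor K.

unchanged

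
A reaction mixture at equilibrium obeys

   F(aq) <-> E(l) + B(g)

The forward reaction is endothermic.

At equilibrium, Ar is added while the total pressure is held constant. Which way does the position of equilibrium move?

right

Adding inert gas at constant total pressure expands the volume and lowers every reacting partial pressure. With Δn_gas = 1 − 0 = +1, Q moves away from K toward the side with fewer gas moles, so the system shifts toward the side with more gas moles — to the right.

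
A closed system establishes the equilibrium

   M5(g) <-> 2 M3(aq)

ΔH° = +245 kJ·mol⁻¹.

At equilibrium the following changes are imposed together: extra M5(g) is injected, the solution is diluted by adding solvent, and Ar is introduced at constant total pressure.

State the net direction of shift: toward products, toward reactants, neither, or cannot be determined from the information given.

cannot be determined

Adding M5 (g), a reactant, drives the reaction to the right.
Dilution lowers every aqueous concentration by the same factor. Δn_aq = 2 − 0 = +2, so the system shifts toward the side with more dissolved moles — to the right.
Adding inert gas at constant total pressure expands the volume and lowers every reacting partial pressure. With Δn_gas = 0 − 1 = -1, Q moves away from K toward the side with fewer gas moles, so the system shifts toward the side with more gas moles — to the left.
The individual effects push in opposite directions; without quantitative information the net direction cannot be determined.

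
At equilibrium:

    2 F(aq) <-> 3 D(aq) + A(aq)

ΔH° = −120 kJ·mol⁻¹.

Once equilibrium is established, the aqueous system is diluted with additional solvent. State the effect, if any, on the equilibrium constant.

unchanged

The equilibrium constant depends only on temperature. This perturbation may move the position of equilibrium, but since T is unchanged, K itself is unchanged.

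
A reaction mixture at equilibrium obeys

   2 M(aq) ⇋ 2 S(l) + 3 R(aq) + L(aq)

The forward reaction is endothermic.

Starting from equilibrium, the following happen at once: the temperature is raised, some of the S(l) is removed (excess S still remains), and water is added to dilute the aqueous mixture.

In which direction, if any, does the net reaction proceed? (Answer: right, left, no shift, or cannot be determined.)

right

The forward reaction is endothermic. Raising T favours the endothermic direction — shift to the right.
S is a pure liquid; its activity is 1 regardless of amount, so Q is unaffected — no shift from this change.
Dilution lowers every aqueous concentration by the same factor. Δn_aq = 4 − 2 = +2, so the system shifts toward the side with more dissolved moles — to the right.
Only the nonzero effect(s) matter; the net shift is to the right.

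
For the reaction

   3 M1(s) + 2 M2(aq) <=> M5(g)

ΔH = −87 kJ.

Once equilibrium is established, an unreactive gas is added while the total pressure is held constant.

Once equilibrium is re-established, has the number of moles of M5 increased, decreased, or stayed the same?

increases

Adding inert gas at constant total pressure expands the volume and lowers every reacting partial pressure. With Δn_gas = 1 − 0 = +1, Q moves away from K toward the side with fewer gas moles, so the system shifts toward the side with more gas moles — to the right.
The net shift is to the right. M5 is a product, so its amount increases.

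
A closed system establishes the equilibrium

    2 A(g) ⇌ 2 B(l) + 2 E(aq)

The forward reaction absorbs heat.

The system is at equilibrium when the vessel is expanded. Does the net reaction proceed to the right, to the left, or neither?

Gas moles: reactants 2, products 0 (Δn_gas = -2). Expansion shifts the system toward the side with more moles of gas — to the left.

left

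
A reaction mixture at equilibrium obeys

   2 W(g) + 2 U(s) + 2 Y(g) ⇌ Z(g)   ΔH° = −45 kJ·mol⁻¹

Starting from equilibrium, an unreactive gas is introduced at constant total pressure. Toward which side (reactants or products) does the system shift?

Adding inert gas at constant total pressure expands the volume and lowers every reacting partial pressure. With Δn_gas = 1 − 4 = -3, Q moves away from K toward the side with fewer gas moles, so the system shifts toward the side with more gas moles — to the left.

left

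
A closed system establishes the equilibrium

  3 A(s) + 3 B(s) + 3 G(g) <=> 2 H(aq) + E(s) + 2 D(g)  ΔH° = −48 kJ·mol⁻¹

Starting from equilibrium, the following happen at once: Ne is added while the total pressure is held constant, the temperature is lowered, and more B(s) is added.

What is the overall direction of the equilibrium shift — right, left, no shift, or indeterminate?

Adding inert gas at constant total pressure expands the volume and lowers every reacting partial pressure. With Δn_gas = 2 − 3 = -1, Q moves away from K toward the side with fewer gas moles, so the system shifts toward the side with more gas moles — to the left.
The forward reaction is exothermic. Lowering T favours the exothermic direction — shift to the right.
B is a pure solid; its activity is 1 regardless of amount, so Q is unaffected — no shift from this change.
The individual effects push in opposite directions; without quantitative information the net direction cannot be determined.

cannot be determined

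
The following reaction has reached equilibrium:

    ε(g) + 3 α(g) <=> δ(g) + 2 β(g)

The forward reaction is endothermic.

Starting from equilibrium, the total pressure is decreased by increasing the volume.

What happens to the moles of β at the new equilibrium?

decreases

Gas moles: reactants 4, products 3 (Δn_gas = -1). Expansion shifts the system toward the side with more moles of gas — to the left.
The net shift is to the left. β is a product, so its amount decreases.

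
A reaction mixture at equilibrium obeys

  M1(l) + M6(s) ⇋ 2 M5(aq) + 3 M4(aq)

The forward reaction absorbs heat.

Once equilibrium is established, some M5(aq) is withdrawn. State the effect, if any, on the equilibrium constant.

unchanged

The equilibrium constant depends only on temperature. This perturbation may move the position of equilibrium, but since T is unchanged, K itself is unchanged.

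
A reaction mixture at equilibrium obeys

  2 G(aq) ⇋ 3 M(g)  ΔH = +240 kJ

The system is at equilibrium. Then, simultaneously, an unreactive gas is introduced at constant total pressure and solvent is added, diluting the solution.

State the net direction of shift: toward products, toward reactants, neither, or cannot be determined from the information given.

Adding inert gas at constant total pressure expands the volume and lowers every reacting partial pressure. With Δn_gas = 3 − 0 = +3, Q moves away from K toward the side with fewer gas moles, so the system shifts toward the side with more gas moles — to the right.
Dilution lowers every aqueous concentration by the same factor. Δn_aq = 0 − 2 = -2, so the system shifts toward the side with more dissolved moles — to the left.
The individual effects push in opposite directions; without quantitative information the net direction cannot be determined.

cannot be determined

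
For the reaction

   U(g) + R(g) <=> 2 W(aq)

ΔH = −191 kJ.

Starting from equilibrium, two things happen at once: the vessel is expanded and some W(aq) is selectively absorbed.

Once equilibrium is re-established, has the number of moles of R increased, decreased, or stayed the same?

cannot be determined

Gas moles: reactants 2, products 0 (Δn_gas = -2). Expansion shifts the system toward the side with more moles of gas — to the left.
Removing W (aq), a product, drives the reaction to the right.
The two effects oppose each other, so the net shift — and hence the change in R — cannot be determined from the given information.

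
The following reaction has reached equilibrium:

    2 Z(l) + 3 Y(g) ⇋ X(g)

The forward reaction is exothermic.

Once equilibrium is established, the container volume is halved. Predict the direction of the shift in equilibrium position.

right

Gas moles: reactants 3, products 1 (Δn_gas = -2). Compression shifts the system toward the side with fewer moles of gas — to the right.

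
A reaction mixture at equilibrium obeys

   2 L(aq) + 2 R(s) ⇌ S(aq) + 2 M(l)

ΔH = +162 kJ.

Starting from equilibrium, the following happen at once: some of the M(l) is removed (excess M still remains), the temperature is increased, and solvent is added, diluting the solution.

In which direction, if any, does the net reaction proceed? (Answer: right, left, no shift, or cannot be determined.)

M is a pure liquid; its activity is 1 regardless of amount, so Q is unaffected — no shift from this change.
The forward reaction is endothermic. Raising T favours the endothermic direction — shift to the right.
Dilution lowers every aqueous concentration by the same factor. Δn_aq = 1 − 2 = -1, so the system shifts toward the side with more dissolved moles — to the left.
The individual effects push in opposite directions; without quantitative information the net direction cannot be determined.

cannot be determined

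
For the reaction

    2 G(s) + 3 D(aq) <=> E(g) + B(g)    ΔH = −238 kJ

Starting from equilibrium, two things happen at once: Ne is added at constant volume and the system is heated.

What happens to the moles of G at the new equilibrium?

At constant volume, adding an inert gas leaves every reacting species' partial pressure unchanged, so Q is unchanged — no shift from this change.
The forward reaction is exothermic. Raising T favours the endothermic direction — shift to the left.
The net shift is to the left. G is a reactant, so its amount increases.

increases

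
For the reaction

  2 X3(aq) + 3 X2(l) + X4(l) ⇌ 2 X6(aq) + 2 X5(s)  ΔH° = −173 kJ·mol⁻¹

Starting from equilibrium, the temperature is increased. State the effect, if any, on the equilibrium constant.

K depends on temperature via the van 't Hoff relation. The forward reaction is exothermic, so raising T decreases K.

decreases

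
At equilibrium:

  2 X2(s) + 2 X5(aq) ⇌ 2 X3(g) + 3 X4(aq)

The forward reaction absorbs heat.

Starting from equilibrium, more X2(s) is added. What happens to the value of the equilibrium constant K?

The equilibrium constant depends only on temperature. This perturbation changes neither the position of equilibrium nor K.

unchanged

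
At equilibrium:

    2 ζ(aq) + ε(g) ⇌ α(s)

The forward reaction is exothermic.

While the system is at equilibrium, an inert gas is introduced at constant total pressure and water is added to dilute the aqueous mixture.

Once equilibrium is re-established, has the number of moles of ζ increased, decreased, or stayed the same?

Adding inert gas at constant total pressure expands the volume and lowers every reacting partial pressure. With Δn_gas = 0 − 1 = -1, Q moves away from K toward the side with fewer gas moles, so the system shifts toward the side with more gas moles — to the left.
Dilution lowers every aqueous concentration by the same factor. Δn_aq = 0 − 2 = -2, so the system shifts toward the side with more dissolved moles — to the left.
The net shift is to the left. ζ is a reactant, so its amount increases.

increases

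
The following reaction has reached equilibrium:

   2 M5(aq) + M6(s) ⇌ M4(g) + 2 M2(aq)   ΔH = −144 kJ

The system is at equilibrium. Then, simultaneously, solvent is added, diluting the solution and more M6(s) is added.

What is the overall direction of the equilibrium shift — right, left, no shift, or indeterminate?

Dilution scales every aqueous concentration by the same factor. Δn_aq = 2 − 2 = 0, so Q is unchanged — no shift.
M6 is a pure solid; its activity is 1 regardless of amount, so Q is unaffected — no shift from this change.
None of the changes alters Q relative to K, so there is no net shift.

no shift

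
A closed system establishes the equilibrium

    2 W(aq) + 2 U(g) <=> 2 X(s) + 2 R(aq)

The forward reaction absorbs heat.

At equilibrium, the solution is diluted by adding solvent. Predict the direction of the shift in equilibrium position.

Dilution scales every aqueous concentration by the same factor. Δn_aq = 2 − 2 = 0, so Q is unchanged — no shift.

no shift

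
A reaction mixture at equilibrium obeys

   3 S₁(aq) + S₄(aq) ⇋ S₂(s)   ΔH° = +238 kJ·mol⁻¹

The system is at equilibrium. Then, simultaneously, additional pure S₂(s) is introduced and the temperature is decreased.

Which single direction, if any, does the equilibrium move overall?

left

S₂ is a pure solid; its activity is 1 regardless of amount, so Q is unaffected — no shift from this change.
The forward reaction is endothermic. Lowering T favours the exothermic direction — shift to the left.
Only the nonzero effect(s) matter; the net shift is to the left.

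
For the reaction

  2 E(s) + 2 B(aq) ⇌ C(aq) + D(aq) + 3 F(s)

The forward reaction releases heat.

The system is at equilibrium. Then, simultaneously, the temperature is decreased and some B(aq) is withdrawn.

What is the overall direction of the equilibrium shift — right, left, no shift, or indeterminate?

cannot be determined

The forward reaction is exothermic. Lowering T favours the exothermic direction — shift to the right.
Removing B (aq), a reactant, drives the reaction to the left.
The individual effects push in opposite directions; without quantitative information the net direction cannot be determined.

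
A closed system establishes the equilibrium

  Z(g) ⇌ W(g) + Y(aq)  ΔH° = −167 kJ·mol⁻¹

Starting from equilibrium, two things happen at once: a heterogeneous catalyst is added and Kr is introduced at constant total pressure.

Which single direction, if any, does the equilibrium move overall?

no shift

A catalyst speeds both forward and reverse rates equally; it changes neither Q nor K — no shift from this change.
Adding inert gas at constant total pressure expands the volume, scaling every reacting partial pressure by the same factor. Δn_gas = 1 − 1 = 0, so Q is unchanged — no shift.
None of the changes alters Q relative to K, so there is no net shift.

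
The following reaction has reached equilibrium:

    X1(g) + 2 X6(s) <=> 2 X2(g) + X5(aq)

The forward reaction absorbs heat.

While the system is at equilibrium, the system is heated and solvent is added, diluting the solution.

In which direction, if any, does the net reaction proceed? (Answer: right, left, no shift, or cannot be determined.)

The forward reaction is endothermic. Raising T favours the endothermic direction — shift to the right.
Dilution lowers every aqueous concentration by the same factor. Δn_aq = 1 − 0 = +1, so the system shifts toward the side with more dissolved moles — to the right.
All effects act in the same direction — net shift to the right.

right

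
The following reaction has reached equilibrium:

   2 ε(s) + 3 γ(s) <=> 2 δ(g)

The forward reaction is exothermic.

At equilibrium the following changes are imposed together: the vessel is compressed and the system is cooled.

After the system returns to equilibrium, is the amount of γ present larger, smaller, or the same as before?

Gas moles: reactants 0, products 2 (Δn_gas = +2). Compression shifts the system toward the side with fewer moles of gas — to the left.
The forward reaction is exothermic. Lowering T favours the exothermic direction — shift to the right.
The two effects oppose each other, so the net shift — and hence the change in γ — cannot be determined from the given information.

cannot be determined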